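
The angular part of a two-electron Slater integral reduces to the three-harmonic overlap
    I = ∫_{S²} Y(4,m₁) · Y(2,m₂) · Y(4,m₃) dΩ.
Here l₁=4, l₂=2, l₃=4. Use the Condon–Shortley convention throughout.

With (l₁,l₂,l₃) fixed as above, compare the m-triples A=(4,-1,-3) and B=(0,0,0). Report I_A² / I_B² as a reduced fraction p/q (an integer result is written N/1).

Shared (l₁,l₂,l₃)=(4,2,4): N and (l;000)² cancel in I_A²/I_B².
A: Δ = 2!·6!·2!/11! = 1/13860; Racah Σ t=0..0: t=0:+1/1440 = 1/1440; ⇒ 3j(4 2 4; 4 -1 -3)² = 7/165, sgn -1
B: Δ = 2!·6!·2!/11! = 1/13860; Racah Σ t=0..2: t=0:+1/192 t=1:−1/36 t=2:+1/192 = -5/288; ⇒ 3j(4 2 4; 0 0 0)² = 20/693, sgn -1
I_A²/I_B² = (7/165)/(20/693) = 147/100

147/100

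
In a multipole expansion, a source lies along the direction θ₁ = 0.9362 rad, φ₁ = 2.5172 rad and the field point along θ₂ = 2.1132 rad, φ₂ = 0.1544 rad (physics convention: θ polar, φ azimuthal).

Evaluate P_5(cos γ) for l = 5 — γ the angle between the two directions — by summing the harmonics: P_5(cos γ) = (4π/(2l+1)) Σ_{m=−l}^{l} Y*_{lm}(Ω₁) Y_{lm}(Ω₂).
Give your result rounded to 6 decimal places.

Term-by-term m-sum for l=5 (normalisation 4π/11 = 1.142397):
  m=-5: Y*=(0.157172, 0.003086)  Y=(0.153260, -0.149208)  product (0.024549, -0.022978)
  m=-4: Y*=(-0.292660, -0.219733)  Y=(-0.332359, 0.236072)  product (0.149141, 0.003942)
  m=-3: Y*=(0.116392, 0.373114)  Y=(0.271851, -0.135773)  product (0.082300, 0.085628)
  m=-2: Y*=(0.011223, -0.033639)  Y=(0.122656, -0.039128)  product (0.000060, -0.004565)
  m=-1: Y*=(0.277568, -0.200005)  Y=(-0.335942, 0.052286)  product (-0.082789, 0.081703)
  m=+0: Y*=(-0.126226, -0.000000)  Y=(-0.049558, 0.000000)  product (0.006256, 0.000000)
  m=+1: Y*=(-0.277568, -0.200005)  Y=(0.335942, 0.052286)  product (-0.082789, -0.081703)
  m=+2: Y*=(0.011223, 0.033639)  Y=(0.122656, 0.039128)  product (0.000060, 0.004565)
  m=+3: Y*=(-0.116392, 0.373114)  Y=(-0.271851, -0.135773)  product (0.082300, -0.085628)
  m=+4: Y*=(-0.292660, 0.219733)  Y=(-0.332359, -0.236072)  product (0.149141, -0.003942)
  m=+5: Y*=(-0.157172, 0.003086)  Y=(-0.153260, -0.149208)  product (0.024549, 0.022978)
Total Σ_m = (0.352778, -0.000000). Multiply by 1.142397: (0.403012, -0.000000). P_5(cos γ) = 0.403012

0.403012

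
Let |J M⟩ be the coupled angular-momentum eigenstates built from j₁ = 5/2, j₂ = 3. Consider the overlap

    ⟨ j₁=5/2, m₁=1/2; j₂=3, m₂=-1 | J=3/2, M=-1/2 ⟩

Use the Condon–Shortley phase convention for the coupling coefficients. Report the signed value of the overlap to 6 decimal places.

triangle: 4!*1!*2!/8! = 48/40320
(j±m)!: 3!*2!*2!*4!*1!*2! = 1152
prefactor² = (2J+1)*Δ*N² = 192/35
  k=1: −1/(1!*3!*1!*1!*0!*1!) = -1/6
  k=2: +1/(2!*2!*0!*0!*1!*2!) = 1/8
Σ = -1/24  ⇒  CG² = 192/35*(-1/24)² = 1/105
CG = −√(1/105) = -0.097590

-0.097590  (= −√(1/105))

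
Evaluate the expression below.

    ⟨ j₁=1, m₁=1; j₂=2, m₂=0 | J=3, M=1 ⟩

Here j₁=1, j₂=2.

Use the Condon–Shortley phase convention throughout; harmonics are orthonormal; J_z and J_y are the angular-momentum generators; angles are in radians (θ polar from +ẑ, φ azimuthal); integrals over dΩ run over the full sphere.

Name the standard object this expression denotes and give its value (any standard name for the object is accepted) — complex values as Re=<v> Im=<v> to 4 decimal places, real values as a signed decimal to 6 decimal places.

This is a Clebsch–Gordan (vector-coupling) coefficient.
√[7·0!2!4!/7! · 2!0!2!2!4!2!] = √(128/5)
  +(−1)^0/∏(0,0,0,2,2,2)! = 1/8  (running 1/8)
⟨..|..⟩ = √(128/5)·(1/8) = +0.632456

Clebsch–Gordan coefficient, +√(2/5) ≈ +0.632456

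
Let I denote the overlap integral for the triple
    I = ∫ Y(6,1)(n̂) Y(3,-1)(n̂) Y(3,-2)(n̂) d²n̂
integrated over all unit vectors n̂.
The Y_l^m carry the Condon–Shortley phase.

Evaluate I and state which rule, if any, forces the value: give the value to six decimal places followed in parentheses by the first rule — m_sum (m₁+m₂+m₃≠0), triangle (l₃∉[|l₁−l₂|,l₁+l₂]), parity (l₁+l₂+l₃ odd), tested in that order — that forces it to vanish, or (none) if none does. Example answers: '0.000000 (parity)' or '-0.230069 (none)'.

0.000000 (m_sum)

1 − 1 − 2 = -2 ≠ 0: azimuthal integral kills it; I = 0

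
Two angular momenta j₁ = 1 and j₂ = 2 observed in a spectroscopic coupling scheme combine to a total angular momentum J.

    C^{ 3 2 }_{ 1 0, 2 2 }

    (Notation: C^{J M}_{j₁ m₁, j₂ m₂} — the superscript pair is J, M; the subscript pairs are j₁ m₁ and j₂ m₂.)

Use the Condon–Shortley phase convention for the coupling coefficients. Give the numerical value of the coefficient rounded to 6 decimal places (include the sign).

j₁+j₂−J=0  J+j₁−j₂=2  J−j₁+j₂=4  j₁+j₂+J+1=7
(j₁±m₁, j₂±m₂, J±M) = (1,1,4,0,5,1)
P² = 192
sum k=0..0:
  [0] +1/24 = 1/24
S = 1/24
C² = P²·S² = 1/3 ; C = +0.577350

+0.577350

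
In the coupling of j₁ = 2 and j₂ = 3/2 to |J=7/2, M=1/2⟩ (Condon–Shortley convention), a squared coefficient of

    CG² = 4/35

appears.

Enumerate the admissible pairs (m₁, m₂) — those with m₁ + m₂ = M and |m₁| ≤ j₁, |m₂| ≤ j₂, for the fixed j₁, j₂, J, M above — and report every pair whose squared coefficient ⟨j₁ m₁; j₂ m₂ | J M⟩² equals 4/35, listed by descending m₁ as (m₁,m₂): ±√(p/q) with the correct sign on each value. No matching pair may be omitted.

(-1,3/2): +√(4/35)

Admissible pairs with m₁+m₂ = M = 1/2: (-1,3/2), (0,1/2), (1,-1/2), (2,-3/2)
  (m₁,m₂)=(2,-3/2): CG² = 1/35, CG = +√(1/35)
  (m₁,m₂)=(1,-1/2): CG² = 12/35, CG = +√(12/35)
  (m₁,m₂)=(0,1/2): CG² = 18/35, CG = +√(18/35)
  (m₁,m₂)=(-1,3/2): CG² = 4/35, CG = +√(4/35)   ← matches the target
Pairs with CG² = 4/35: (-1,3/2): +√(4/35)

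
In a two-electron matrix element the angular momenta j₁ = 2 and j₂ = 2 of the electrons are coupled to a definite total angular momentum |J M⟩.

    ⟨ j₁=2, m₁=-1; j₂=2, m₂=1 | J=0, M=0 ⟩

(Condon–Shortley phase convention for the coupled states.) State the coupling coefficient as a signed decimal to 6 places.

−√(1/5) ≈ -0.447214

√[1·4!0!0!/5! · 1!3!3!1!0!0!] = √(36/5)
  +(−1)^3/∏(3,1,0,0,0,0)! = -1/6  (running -1/6)
⟨..|..⟩ = √(36/5)·(-1/6) = -0.447214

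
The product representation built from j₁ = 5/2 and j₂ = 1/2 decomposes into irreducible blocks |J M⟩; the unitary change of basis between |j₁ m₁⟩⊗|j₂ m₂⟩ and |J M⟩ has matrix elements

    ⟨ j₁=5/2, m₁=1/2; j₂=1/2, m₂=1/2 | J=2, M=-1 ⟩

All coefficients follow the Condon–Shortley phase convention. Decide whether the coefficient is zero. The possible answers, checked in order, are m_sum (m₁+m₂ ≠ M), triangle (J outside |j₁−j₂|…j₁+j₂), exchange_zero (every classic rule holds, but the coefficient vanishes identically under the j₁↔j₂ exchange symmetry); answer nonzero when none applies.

m_sum

m-sum: m₁+m₂ = 1/2+1/2 = 1, M = -1  ✗ ⇒ coefficient is 0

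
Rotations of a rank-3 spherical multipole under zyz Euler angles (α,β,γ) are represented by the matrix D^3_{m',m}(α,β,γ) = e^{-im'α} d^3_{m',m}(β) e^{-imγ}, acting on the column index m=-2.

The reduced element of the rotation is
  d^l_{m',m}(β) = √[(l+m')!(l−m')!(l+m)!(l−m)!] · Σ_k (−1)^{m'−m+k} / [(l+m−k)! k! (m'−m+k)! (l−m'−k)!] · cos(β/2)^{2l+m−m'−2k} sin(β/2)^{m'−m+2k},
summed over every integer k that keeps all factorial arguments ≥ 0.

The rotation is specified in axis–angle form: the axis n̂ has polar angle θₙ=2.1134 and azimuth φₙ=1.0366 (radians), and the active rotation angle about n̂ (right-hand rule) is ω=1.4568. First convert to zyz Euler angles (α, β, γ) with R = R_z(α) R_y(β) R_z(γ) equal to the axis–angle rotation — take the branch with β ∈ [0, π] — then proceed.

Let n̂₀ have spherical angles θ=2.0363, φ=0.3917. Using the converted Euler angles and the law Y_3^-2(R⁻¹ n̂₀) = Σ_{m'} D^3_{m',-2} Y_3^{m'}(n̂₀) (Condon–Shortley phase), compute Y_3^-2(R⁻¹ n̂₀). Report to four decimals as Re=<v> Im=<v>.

Axis–angle → zyz. n̂ = (sinθₙcosφₙ, sinθₙsinφₙ, cosθₙ) = (+0.436019, +0.737056, -0.516367), ω = 1.4568.
R = I cosω + sinω [n̂]ₓ + (1−cosω) n̂n̂ᵀ gives
  R = [+0.282237, +0.797831, +0.532737; -0.228201, +0.595207, -0.770489; -0.931808, +0.095889, +0.350055]
β = atan2(√(R₁₃²+R₂₃²), R₃₃) = 1.213166; α = atan2(R₂₃, R₁₃) mod 2π = 5.317338; γ = atan2(R₃₂, −R₃₁) mod 2π = 0.102546
Need the full column D^3_{m',-2} for m'=−3..3 at α=5.3173, β=1.2132, γ=0.1025.
cos(β/2)=0.821601, sin(β/2)=0.570063
d^3_{-3,-2}: single k=1 term ⇒ +0.522760;  D = -0.470913-0.226979i
d^3_{-2,-2}: k∈[0..1] ⇒ +0.307585 -0.740388 = -0.432804;  D = +0.067161+0.427561i
d^3_{-1,-2}: k∈[0..1] ⇒ -0.674881 +0.649803 = -0.025077;  D = -0.018164+0.017290i
d^3_{0,-2}: k∈[0..1] ⇒ +0.811055 -0.390459 = +0.420596;  D = +0.411781+0.085657i
d^3_{1,-2}: k∈[0..1] ⇒ -0.649803 +0.156414 = -0.493389;  D = -0.192070-0.454469i
d^3_{2,-2}: k∈[0..1] ⇒ +0.356438 -0.034319 = +0.322119;  D = -0.172737+0.271887i
d^3_{3,-2}: single k=0 term ⇒ -0.121158;  D = +0.121066-0.004719i
Y_3^{m'}(θ=2.0363,φ=0.3917) and Σ D·Y over m':
  (-0.4709-0.2270i)·(+0.1148-0.2747i)  (+0.0672+0.4276i)·(-0.2595+0.2585i)  (-0.0182+0.0173i)·(+0.0020-0.0008i)  (+0.4118+0.0857i)·(+0.3338+0.0000i)  (-0.1921-0.4545i)·(-0.0020-0.0008i)  (-0.1727+0.2719i)·(-0.2595-0.2585i)  (+0.1211-0.0047i)·(-0.1148-0.2747i)
Y_3^-2(R⁻¹ n̂) = -0.006993-0.019221i

Re=-0.0070 Im=-0.0192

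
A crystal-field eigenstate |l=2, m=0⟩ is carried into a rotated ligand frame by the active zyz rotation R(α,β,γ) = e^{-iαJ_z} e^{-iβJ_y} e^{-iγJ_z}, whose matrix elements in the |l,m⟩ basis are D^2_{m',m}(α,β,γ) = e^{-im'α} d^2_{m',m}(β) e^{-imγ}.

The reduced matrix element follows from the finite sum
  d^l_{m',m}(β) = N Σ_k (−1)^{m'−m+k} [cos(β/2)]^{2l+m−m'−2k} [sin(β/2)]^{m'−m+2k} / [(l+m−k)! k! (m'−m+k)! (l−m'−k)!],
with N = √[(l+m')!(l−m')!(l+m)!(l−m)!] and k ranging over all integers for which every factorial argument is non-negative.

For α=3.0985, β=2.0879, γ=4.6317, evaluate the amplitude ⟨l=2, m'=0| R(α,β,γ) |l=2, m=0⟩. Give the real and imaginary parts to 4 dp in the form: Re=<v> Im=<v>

Re=-0.1334 Im=0.0000

D^2_{0,0}(3.0985,2.0879,4.6317) = e^{-i·0·3.0985}·d^2_{0,0}(2.0879)·e^{-i·0·4.6317}. Compute d first:
With c≡cos(β/2)=0.502810 and s≡sin(β/2)=0.864397, N=[2·2·2·2]^{1/2}=4.000000
k: max(0,(0)−(0))=0 … min(2+(0),2−(0))=2
  k=0: (−1)^0·4.0000/(4)·0.5028^4·0.8644^0 = +0.063917
  k=1: (−1)^1·4.0000/(1)·0.5028^2·0.8644^2 = -0.755604
  k=2: (−1)^2·4.0000/(4)·0.5028^0·0.8644^4 = +0.558281
d^2_{0,0}(2.0879) = +0.063917 -0.755604 +0.558281 = -0.133406
Phases: e^{-i·(0)·3.0985}=+1.000000+0.000000i, e^{-i·(0)·4.6317}=+1.000000+0.000000i ⇒ D=-0.133406+0.000000i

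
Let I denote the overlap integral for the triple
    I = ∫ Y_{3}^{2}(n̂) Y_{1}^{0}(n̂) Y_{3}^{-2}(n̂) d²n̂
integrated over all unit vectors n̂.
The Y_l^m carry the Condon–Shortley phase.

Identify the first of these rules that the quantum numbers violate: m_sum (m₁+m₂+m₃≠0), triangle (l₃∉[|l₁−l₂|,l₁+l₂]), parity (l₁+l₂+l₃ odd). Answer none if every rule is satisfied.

azimuthal sum: 2 + 0 − 2 = 0  ✓
2 ≤ 3 ≤ 4 (triangle on l)  ✓
L = 3 + 1 + 3 = 7 (odd)  ✗

parity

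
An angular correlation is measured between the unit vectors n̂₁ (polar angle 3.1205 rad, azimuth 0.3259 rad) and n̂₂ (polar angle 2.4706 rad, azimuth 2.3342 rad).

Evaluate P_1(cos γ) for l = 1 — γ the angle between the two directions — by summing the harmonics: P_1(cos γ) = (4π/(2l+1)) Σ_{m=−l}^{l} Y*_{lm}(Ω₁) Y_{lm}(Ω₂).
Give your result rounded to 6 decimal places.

0.777475

Expand P_1 via completeness: Σ_{m} conj(Y_{1,m}) at Ω₁ times Y_{1,m} at Ω₂ —
  m=-1: (+0.006903+0.002333i) × (-0.148520-0.155202i) = -0.000663-0.001418i  (running Σ = -0.000663-0.001418i)
  m=0: (-0.488494-0.000000i) × (-0.382676+0.000000i) = +0.186935+0.000000i  (running Σ = +0.186272-0.001418i)
  m=1: (-0.006903+0.002333i) × (+0.148520-0.155202i) = -0.000663+0.001418i  (running Σ = +0.185608+0.000000i)
Accumulated sum +0.185608+0.000000i; after 4π/(2l+1) scaling, +0.777475+0.000000i ⇒ P_1 = 0.777475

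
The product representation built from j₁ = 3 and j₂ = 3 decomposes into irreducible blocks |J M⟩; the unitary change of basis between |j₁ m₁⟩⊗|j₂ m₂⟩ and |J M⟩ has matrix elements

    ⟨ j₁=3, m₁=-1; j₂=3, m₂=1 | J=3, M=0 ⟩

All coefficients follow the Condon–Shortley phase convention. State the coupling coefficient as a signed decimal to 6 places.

triangle: 3!*3!*3!/10! = 216/3628800
(j±m)!: 2!*4!*4!*2!*3!*3! = 82944
prefactor² = (2J+1)*Δ*N² = 864/25
  k=1: −1/(1!*2!*3!*3!*0!*0!) = -1/72
  k=2: +1/(2!*1!*2!*2!*1!*1!) = 1/8
  k=3: −1/(3!*0!*1!*1!*2!*2!) = -1/24
Σ = 5/72  ⇒  CG² = 864/25*(5/72)² = 1/6
CG = +√(1/6) = +0.408248

+√(1/6) = +0.408248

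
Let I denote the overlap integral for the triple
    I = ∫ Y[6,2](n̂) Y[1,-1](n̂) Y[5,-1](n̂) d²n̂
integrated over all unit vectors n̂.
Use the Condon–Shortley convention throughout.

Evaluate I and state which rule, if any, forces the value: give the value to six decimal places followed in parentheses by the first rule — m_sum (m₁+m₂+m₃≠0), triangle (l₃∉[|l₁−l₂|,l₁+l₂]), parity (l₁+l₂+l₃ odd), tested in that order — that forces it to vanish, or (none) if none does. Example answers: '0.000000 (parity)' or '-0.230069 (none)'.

m-sum 0 ✓  L=12 even ✓  5≤5≤7 ✓
Π(2lᵢ+1) = 13×3×11 = 429
triangle coeff Δ(6,1,5) = 1/858
Σ_t [1,1]: t=1:−1/14400 = -1/14400
(3j)²=6/143 [(6 1 5; 0 0 0)], sign=+1
Σ_t [0,0]: t=0:+1/34560 = 1/34560
(3j)²=14/429 [(6 1 5; 2 -1 -1)], sign=+1
⇒ 4πI² = 84/143
I = (+1)√(84/143/(4π)) = 0.21620548
No selection rule forces the value: the integral is nonzero (none).

0.216205 (none)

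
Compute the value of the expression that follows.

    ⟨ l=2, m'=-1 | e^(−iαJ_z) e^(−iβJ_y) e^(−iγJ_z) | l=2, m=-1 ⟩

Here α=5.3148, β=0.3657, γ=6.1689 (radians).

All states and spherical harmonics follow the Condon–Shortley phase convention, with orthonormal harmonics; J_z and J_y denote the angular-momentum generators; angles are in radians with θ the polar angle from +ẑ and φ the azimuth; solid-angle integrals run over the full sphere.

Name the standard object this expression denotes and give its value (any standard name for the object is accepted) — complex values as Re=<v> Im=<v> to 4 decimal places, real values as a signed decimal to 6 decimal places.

Wigner D-matrix element, Re=0.3935 Im=-0.7411

This is a Wigner D-matrix element — the rotation-matrix element ⟨l m'| R(α,β,γ) |l m⟩ in the angular-momentum basis.
Split into d^2_{-1,-1}(β=0.3657) × two z-phases.
With c≡cos(β/2)=0.983329 and s≡sin(β/2)=0.181833, N=[1·6·1·6]^{1/2}=6.000000
The bounds max(0,m−m')=0 and min(l+m,l−m')=1 give 2 terms
  k=0: (−1)^0·6.0000/(6)·0.9833^4·0.1818^0 = +0.934967
  k=1: (−1)^1·6.0000/(2)·0.9833^2·0.1818^2 = -0.095910
d^2_{-1,-1}(0.3657) = +0.934967 -0.095910 = +0.839057
Phases: e^{-i·(-1)·5.3148}=+0.566631-0.823972i, e^{-i·(-1)·6.1689}=+0.993477-0.114037i ⇒ D=+0.393494-0.741066i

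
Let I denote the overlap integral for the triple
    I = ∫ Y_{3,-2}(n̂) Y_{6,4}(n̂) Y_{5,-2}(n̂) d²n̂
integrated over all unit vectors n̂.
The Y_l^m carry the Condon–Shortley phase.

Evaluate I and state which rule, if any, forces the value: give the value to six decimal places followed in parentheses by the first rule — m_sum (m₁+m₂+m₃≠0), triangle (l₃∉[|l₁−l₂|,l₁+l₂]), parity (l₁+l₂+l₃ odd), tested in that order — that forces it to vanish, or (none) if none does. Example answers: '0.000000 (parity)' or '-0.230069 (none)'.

Rules hold: Σm=0, L=14 even, 3≤5≤9.
N = 7·13·11 = 1001
Δ = 4!·2!·8!/15! = 1/675675
Racah Σ t=1..3: t=1:−1/8640 t=2:+1/2304 t=3:−1/8640 = 7/34560
⇒ 3j(3 6 5; 0 0 0)² = 7/429, sgn -1
Racah Σ t=3..4: t=3:−1/60480 t=4:+1/34560 = 1/80640
⇒ 3j(3 6 5; -2 4 -2)² = 6/1001, sgn -1
4πI² = N·(3j₀)²·(3jₘ)² = 14/143
I = +1·√(0.0979021/4π) = 0.08826552
No selection rule forces the value: the integral is nonzero (none).

0.088266 (none)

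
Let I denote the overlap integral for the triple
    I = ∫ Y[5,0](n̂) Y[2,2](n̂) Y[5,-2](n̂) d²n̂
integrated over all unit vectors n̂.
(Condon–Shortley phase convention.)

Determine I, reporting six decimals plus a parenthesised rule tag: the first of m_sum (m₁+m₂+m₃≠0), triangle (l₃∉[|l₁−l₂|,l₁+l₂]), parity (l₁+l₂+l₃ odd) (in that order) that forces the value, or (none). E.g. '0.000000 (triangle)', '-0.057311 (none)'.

-0.191372 (none)

Checks pass: Σm=0; 12 even; l₃=5∈[3,7].
(2·5+1)(2·2+1)(2·5+1) = 605
Δ: 2! 8! 2! / 13! → 1/38610
sum: t=0:+1/2880 t=1:−1/576 t=2:+1/2880 = -1/960
3j²(5 2 5; 0 0 0) = Δ·Π!·Σ² = 10/429  (sign +1)
sum: t=2:+1/2880 = 1/2880
3j²(5 2 5; 0 2 -2) = Δ·Π!·Σ² = 14/429  (sign -1)
combine: 4πI² = 605·10/429·14/429 = 700/1521
take √, sign -1: I = -0.19137248
No selection rule forces the value: the integral is nonzero (none).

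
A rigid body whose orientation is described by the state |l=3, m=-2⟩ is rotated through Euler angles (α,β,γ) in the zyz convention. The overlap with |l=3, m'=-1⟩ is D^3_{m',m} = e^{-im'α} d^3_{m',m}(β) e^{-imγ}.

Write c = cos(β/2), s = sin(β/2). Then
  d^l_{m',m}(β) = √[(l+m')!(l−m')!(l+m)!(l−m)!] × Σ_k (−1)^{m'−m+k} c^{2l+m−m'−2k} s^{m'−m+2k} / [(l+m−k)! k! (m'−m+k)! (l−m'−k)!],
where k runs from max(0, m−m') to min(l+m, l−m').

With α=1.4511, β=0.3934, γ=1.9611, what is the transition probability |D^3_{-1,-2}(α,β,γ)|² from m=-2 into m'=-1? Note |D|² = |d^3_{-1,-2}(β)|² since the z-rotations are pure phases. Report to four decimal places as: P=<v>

D^3_{-1,-2}(1.4511,0.3934,1.9611) = e^{-i·-1·1.4511}·d^3_{-1,-2}(0.3934)·e^{-i·-2·1.9611}. Compute d first:
c=cos(0.393400/2)=0.980717, s=sin(0.393400/2)=0.195434; N=√[2·24·1·120]=75.894664
k∈{0,1} keeps every argument non-negative
  k=0: (−1)^1·75.8947/(24)·0.9807^5·0.1954^1 = -0.560684
  k=1: (−1)^2·75.8947/(12)·0.9807^3·0.1954^3 = +0.044531
d^3_{-1,-2}(0.3934) = -0.560684 +0.044531 = -0.516153
|D^3_{-1,-2}|² = |d^3_{-1,-2}(β)|² = (-0.516153)² = 0.266414 (the z-rotation phases have unit modulus)

P=0.2664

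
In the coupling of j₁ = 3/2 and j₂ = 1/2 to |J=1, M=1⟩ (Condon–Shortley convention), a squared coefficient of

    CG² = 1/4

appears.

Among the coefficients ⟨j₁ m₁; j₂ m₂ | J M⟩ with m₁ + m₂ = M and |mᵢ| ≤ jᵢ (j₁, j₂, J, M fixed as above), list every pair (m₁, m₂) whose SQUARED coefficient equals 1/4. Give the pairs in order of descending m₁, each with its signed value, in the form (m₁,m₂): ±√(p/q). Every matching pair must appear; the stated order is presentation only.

Admissible pairs with m₁+m₂ = M = 1: (1/2,1/2), (3/2,-1/2)
  (m₁,m₂)=(3/2,-1/2): CG² = 3/4, CG = +√(3/4)
  (m₁,m₂)=(1/2,1/2): CG² = 1/4, CG = −√(1/4)   ← matches the target
Pairs with CG² = 1/4: (1/2,1/2): −√(1/4)

(1/2,1/2): −√(1/4)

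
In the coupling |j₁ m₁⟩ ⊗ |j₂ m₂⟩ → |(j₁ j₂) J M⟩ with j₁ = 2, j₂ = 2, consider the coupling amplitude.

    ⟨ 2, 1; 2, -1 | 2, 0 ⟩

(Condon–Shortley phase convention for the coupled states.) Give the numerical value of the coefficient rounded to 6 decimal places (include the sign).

+0.267261  (= +√(1/14))

j₁+j₂−J=2  J+j₁−j₂=2  J−j₁+j₂=2  j₁+j₂+J+1=7
(j₁±m₁, j₂±m₂, J±M) = (3,1,1,3,2,2)
P² = 8/7
sum k=0..1:
  [0] +1/2 = 1/2
  [1] −1/4 = -1/4
S = 1/4
C² = P²·S² = 1/14 ; C = +0.267261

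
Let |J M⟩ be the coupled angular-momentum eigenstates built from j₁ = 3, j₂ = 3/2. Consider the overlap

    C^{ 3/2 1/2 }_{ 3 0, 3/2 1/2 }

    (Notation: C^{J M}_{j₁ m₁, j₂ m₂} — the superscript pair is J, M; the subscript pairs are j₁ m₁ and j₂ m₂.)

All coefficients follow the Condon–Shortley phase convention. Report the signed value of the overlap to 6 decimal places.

j₁+j₂−J=3  J+j₁−j₂=3  J−j₁+j₂=0  j₁+j₂+J+1=7
(j₁±m₁, j₂±m₂, J±M) = (3,3,2,1,2,1)
P² = 144/35
sum k=2..2:
  [2] +1/4 = 1/4
S = 1/4
C² = P²·S² = 9/35 ; C = +0.507093

+0.507093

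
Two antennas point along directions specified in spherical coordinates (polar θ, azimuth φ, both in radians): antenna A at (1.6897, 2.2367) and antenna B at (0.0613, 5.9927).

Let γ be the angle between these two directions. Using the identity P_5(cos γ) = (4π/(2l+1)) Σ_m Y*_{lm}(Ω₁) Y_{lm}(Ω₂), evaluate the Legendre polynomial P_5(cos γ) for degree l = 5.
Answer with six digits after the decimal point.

-0.274687

Expand P_5 via completeness: Σ_{m} conj(Y_{5,m}) at Ω₁ times Y_{5,m} at Ω₂ —
  m=-5: Y*=+0.083692-0.440089i  Y=+0.000000+0.000000i  product +0.000000+0.000000i
  m=-4: Y*=+0.150273-0.077848i  Y=+0.000008+0.000019i  product +0.000003+0.000002i
  m=-3: Y*=-0.269231-0.122471i  Y=+0.000408+0.000485i  product -0.000050-0.000180i
  m=-2: Y*=-0.044940-0.184448i  Y=+0.010554+0.006929i  product +0.000804-0.002258i
  m=-1: Y*=-0.158577+0.201852i  Y=+0.148422+0.044369i  product -0.032492+0.022923i
  m=+0: Y*=-0.194604-0.000000i  Y=+0.909416+0.000000i  product -0.176976-0.000000i
  m=+1: Y*=+0.158577+0.201852i  Y=-0.148422+0.044369i  product -0.032492-0.022923i
  m=+2: Y*=-0.044940+0.184448i  Y=+0.010554-0.006929i  product +0.000804+0.002258i
  m=+3: Y*=+0.269231-0.122471i  Y=-0.000408+0.000485i  product -0.000050+0.000180i
  m=+4: Y*=+0.150273+0.077848i  Y=+0.000008-0.000019i  product +0.000003-0.000002i
  m=+5: Y*=-0.083692-0.440089i  Y=-0.000000+0.000000i  product +0.000000-0.000000i
Accumulated sum -0.240448-0.000000i; after 4π/(2l+1) scaling, -0.274687-0.000000i ⇒ P_5 = -0.274687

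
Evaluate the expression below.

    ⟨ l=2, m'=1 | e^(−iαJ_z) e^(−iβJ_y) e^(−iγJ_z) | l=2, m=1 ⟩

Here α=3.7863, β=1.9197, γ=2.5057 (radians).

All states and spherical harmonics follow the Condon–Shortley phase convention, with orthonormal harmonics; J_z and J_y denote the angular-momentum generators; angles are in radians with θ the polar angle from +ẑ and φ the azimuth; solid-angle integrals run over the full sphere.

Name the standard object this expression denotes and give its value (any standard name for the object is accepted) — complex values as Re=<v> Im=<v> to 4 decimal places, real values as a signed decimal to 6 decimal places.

Wigner D-matrix element, Re=-0.5540 Im=0.0049

This is a Wigner D-matrix element — the rotation-matrix element ⟨l m'| R(α,β,γ) |l m⟩ in the angular-momentum basis.
First d^2_{1,1}(β=1.9197), then the phase factors e^{-i(1)α} and e^{-i(1)γ}:
With c≡cos(β/2)=0.573643 and s≡sin(β/2)=0.819106, N=[6·1·6·1]^{1/2}=6.000000
k: max(0,(1)−(1))=0 … min(2+(1),2−(1))=1
  k=0: (−1)^0·6.0000/(6)·0.5736^4·0.8191^0 = +0.108285
  k=1: (−1)^1·6.0000/(2)·0.5736^2·0.8191^2 = -0.662345
d^2_{1,1}(1.9197) = +0.108285 -0.662345 = -0.554060
Attach z-rotation phases: D = e^{-i(1)(3.7863)}·(-0.554060)·e^{-i(1)(2.5057)} = -0.554039+0.004884i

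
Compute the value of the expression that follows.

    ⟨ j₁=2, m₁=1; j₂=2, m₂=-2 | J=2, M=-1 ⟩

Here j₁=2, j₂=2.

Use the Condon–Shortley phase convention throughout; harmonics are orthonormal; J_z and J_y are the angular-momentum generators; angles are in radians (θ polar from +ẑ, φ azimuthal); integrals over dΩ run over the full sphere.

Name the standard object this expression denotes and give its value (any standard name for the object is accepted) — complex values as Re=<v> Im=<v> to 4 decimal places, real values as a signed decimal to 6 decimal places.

This is a Clebsch–Gordan (vector-coupling) coefficient.
√[5·2!2!2!/7! · 3!1!0!4!1!3!] = √(48/7)
  +(−1)^0/∏(0,2,1,0,1,2)! = 1/4  (running 1/4)
⟨..|..⟩ = √(48/7)·(1/4) = +0.654654

Clebsch–Gordan coefficient, +√(3/7) ≈ +0.654654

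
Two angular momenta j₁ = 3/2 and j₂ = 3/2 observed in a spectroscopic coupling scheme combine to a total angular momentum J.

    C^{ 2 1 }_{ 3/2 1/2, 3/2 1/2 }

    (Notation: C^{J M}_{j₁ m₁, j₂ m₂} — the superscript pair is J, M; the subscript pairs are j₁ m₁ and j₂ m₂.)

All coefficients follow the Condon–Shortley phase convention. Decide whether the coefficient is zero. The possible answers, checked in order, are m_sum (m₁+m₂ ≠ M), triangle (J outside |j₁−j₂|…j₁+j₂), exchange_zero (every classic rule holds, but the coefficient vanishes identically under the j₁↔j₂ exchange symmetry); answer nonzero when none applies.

exchange_zero

m-sum: m₁+m₂ = 1/2+1/2 = 1, M = 1  ✓
triangle: |j₁−j₂| = 0 ≤ J = 2 ≤ j₁+j₂ = 3  ✓
exchange: j₁=j₂ and m₁=m₂, and (−1)^(j₁+j₂−J) = (−1)^1 = −1 forces ⟨j₁m₁;j₂m₂|JM⟩ = −⟨j₂m₂;j₁m₁|JM⟩ = −⟨j₁m₁;j₂m₂|JM⟩ ⇒ the coefficient vanishes identically
Racah sum check: Σ_k collapses to 0 ⇒ CG = 0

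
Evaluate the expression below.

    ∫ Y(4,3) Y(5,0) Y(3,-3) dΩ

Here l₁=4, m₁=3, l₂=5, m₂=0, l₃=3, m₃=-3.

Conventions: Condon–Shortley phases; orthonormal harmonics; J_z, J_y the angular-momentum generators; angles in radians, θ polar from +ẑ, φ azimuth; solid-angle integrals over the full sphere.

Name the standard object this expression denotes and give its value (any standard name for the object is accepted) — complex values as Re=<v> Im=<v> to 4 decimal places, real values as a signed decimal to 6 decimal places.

Gaunt coefficient, -0.098140

This is a Gaunt coefficient — the integral of a triple product of spherical harmonics over the sphere.
Rules hold: Σm=0, L=12 even, 1≤3≤9.
N = 9·11·7 = 693
Δ = 6!·2!·4!/13! = 1/180180
Racah Σ t=2..4: t=2:+1/576 t=3:−1/144 t=4:+1/576 = -1/288
⇒ 3j(4 5 3; 0 0 0)² = 20/1001, sgn +1
Racah Σ t=1..1: t=1:−1/5760 = -1/5760
⇒ 3j(4 5 3; 3 0 -3)² = 5/572, sgn -1
4πI² = N·(3j₀)²·(3jₘ)² = 225/1859
I = -1·√(0.121033/4π) = -0.09814013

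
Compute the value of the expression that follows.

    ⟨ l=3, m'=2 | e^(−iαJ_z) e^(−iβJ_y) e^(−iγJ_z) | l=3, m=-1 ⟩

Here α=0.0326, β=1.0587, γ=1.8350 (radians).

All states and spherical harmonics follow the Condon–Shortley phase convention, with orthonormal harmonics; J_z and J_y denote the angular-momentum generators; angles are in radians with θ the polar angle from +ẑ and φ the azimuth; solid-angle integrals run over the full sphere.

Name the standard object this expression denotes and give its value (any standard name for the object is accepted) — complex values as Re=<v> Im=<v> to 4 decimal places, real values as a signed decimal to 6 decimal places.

Wigner D-matrix element, Re=0.0858 Im=-0.4255

This is a Wigner D-matrix element — the rotation-matrix element ⟨l m'| R(α,β,γ) |l m⟩ in the angular-momentum basis.
First d^3_{2,-1}(β=1.0587), then the phase factors e^{-i(2)α} and e^{-i(-1)γ}:
With c≡cos(β/2)=0.863135 and s≡sin(β/2)=0.504972, N=[120·1·2·24]^{1/2}=75.894664
The bounds max(0,m−m')=0 and min(l+m,l−m')=1 give 2 terms
  k=0: (−1)^3·75.8947/(12)·0.8631^3·0.5050^3 = -0.523685
  k=1: (−1)^4·75.8947/(24)·0.8631^1·0.5050^5 = +0.089623
d^3_{2,-1}(1.0587) = -0.523685 +0.089623 = -0.434062
Attach z-rotation phases: D = e^{-i(2)(0.0326)}·(-0.434062)·e^{-i(-1)(1.8350)} = +0.085811-0.425495i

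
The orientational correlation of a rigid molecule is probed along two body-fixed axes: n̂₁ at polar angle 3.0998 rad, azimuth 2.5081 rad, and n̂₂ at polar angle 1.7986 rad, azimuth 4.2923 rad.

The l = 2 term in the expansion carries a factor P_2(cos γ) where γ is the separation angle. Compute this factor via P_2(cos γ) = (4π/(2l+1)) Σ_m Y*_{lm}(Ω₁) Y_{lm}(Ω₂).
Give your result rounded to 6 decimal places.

-0.429353

Expand P_2 via completeness: Σ_{m} conj(Y_{2,m}) at Ω₁ times Y_{2,m} at Ω₂ —
  m=-2: Y*=+0.000202-0.000643i  Y=-0.244625-0.273010i  product -0.000225+0.000102i
  m=-1: Y*=+0.025992-0.019090i  Y=+0.069318-0.155186i  product -0.001161-0.005357i
  m=+0: Y*=+0.629131-0.000000i  Y=-0.267134+0.000000i  product -0.168062+0.000000i
  m=+1: Y*=-0.025992-0.019090i  Y=-0.069318-0.155186i  product -0.001161+0.005357i
  m=+2: Y*=+0.000202+0.000643i  Y=-0.244625+0.273010i  product -0.000225-0.000102i
Accumulated sum -0.170834+0.000000i; after 4π/(2l+1) scaling, -0.429353+0.000000i ⇒ P_2 = -0.429353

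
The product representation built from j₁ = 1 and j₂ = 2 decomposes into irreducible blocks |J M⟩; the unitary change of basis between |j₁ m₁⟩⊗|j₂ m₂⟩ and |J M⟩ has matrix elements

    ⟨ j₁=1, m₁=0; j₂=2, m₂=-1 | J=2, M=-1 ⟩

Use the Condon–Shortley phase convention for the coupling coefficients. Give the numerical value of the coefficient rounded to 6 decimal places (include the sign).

triangle: 1!*1!*3!/6! = 6/720
(j±m)!: 1!*1!*1!*3!*1!*3! = 36
prefactor² = (2J+1)*Δ*N² = 3/2
  k=0: +1/(0!*1!*1!*1!*0!*2!) = 1/2
  k=1: −1/(1!*0!*0!*0!*1!*3!) = -1/6
Σ = 1/3  ⇒  CG² = 3/2*(1/3)² = 1/6
CG = +√(1/6) = +0.408248

+√(1/6) = +0.408248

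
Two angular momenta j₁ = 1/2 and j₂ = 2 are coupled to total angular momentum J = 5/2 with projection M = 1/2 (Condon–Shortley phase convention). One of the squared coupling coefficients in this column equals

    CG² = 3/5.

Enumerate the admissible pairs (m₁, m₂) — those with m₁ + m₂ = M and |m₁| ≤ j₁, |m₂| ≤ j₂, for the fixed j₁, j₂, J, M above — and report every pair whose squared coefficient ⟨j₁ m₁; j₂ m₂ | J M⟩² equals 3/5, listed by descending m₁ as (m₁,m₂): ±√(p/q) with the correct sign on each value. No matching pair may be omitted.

Admissible pairs with m₁+m₂ = M = 1/2: (-1/2,1), (1/2,0)
  (m₁,m₂)=(1/2,0): CG² = 3/5, CG = +√(3/5)   ← matches the target
  (m₁,m₂)=(-1/2,1): CG² = 2/5, CG = +√(2/5)
Pairs with CG² = 3/5: (1/2,0): +√(3/5)

(1/2,0): +√(3/5)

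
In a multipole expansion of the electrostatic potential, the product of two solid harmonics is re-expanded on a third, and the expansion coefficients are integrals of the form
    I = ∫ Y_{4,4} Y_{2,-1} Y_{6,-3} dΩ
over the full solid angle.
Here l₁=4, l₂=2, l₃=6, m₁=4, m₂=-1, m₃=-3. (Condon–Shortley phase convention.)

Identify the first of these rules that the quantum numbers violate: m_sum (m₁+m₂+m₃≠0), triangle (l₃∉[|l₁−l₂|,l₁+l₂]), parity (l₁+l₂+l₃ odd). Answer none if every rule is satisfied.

none

Σmᵢ = 0  ✓
l₃∈[|l₁−l₂|,l₁+l₂]=[2,6], have l₃=6  ✓
Σlᵢ = 12 ⇒ even  ✓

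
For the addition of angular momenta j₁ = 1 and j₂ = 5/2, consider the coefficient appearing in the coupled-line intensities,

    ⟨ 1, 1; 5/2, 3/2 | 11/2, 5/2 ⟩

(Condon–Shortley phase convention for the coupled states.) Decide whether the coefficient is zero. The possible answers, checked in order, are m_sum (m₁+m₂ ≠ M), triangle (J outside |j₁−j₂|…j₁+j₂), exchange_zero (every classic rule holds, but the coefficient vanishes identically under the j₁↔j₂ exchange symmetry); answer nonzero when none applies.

m-sum: m₁+m₂ = 1+3/2 = 5/2, M = 5/2  ✓
triangle: need |j₁−j₂| ≤ J ≤ j₁+j₂, i.e. J ∈ [3/2, 7/2]; J = 11/2 is outside ✗ ⇒ coefficient is 0

triangle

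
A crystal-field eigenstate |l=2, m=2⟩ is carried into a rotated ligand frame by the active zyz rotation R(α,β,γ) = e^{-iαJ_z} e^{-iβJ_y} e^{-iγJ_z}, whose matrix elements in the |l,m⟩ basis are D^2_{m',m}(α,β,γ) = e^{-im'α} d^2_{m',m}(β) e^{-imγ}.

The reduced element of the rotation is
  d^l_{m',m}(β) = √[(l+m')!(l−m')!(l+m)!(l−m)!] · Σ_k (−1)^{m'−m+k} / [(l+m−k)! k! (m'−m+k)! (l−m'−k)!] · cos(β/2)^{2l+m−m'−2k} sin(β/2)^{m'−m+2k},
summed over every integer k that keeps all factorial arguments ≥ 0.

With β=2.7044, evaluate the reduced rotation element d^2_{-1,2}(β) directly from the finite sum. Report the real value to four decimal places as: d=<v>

d=0.4035

d^2_{-1,2}(β=2.7044) via the finite sum:
Half-angle: c=0.216860, s=0.976203. N=√(1·6·24·1)=12.000000
k: max(0,(2)−(-1))=3 … min(2+(2),2−(-1))=3
  k=3: (−1)^0·12.0000/(6)·0.2169^1·0.9762^3 = +0.403486
d^2_{-1,2}(2.7044) = +0.403486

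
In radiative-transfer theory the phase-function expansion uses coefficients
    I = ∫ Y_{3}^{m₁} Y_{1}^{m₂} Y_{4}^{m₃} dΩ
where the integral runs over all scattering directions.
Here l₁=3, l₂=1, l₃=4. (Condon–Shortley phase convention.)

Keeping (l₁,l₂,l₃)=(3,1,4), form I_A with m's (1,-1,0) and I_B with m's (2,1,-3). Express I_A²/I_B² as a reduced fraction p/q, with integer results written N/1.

Same 3,1,4: normalisation and zero-m 3j drop out of the ratio.
A: Δ: 0! 6! 2! / 9! → 1/252; sum: t=0:+1/96 = 1/96; 3j²(3 1 4; 1 -1 0) = Δ·Π!·Σ² = 1/42  (sign +1)
B: Δ: 0! 6! 2! / 9! → 1/252; sum: t=0:+1/240 = 1/240; 3j²(3 1 4; 2 1 -3) = Δ·Π!·Σ² = 1/12  (sign -1)
I_A²/I_B² = (1/42)/(1/12) = 2/7

2/7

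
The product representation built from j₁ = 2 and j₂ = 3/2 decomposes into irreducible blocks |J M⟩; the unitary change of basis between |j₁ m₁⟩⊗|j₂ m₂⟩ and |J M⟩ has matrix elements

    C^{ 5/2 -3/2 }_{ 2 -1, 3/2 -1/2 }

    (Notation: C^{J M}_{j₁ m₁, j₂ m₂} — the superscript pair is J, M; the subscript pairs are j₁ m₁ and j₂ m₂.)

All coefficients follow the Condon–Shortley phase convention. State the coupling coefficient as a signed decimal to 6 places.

-0.169031

j₁+j₂−J=1  J+j₁−j₂=3  J−j₁+j₂=2  j₁+j₂+J+1=7
(j₁±m₁, j₂±m₂, J±M) = (1,3,1,2,1,4)
P² = 144/35
sum k=0..1:
  [0] +1/6 = 1/6
  [1] −1/4 = -1/4
S = -1/12
C² = P²·S² = 1/35 ; C = -0.169031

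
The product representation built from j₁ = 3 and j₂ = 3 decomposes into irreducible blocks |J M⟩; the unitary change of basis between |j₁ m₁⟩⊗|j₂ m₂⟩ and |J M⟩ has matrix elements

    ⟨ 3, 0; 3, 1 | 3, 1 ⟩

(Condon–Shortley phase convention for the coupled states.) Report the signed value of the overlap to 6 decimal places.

+0.408248  (= +√(1/6))

j₁+j₂−J=3  J+j₁−j₂=3  J−j₁+j₂=3  j₁+j₂+J+1=10
(j₁±m₁, j₂±m₂, J±M) = (3,3,4,2,4,2)
P² = 864/25
sum k=1..3:
  [1] −1/24 = -1/24
  [2] +1/8 = 1/8
  [3] −1/72 = -1/72
S = 5/72
C² = P²·S² = 1/6 ; C = +0.408248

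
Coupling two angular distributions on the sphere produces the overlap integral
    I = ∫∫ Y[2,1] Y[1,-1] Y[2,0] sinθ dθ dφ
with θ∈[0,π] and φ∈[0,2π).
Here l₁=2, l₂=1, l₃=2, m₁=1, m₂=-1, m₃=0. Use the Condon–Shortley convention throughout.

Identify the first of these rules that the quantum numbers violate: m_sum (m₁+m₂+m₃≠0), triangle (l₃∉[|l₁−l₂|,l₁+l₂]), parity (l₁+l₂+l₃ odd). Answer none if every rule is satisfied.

parity

Σmᵢ = 0  ✓
l₃∈[|l₁−l₂|,l₁+l₂]=[1,3], have l₃=2  ✓
Σlᵢ = 5 ⇒ odd  ✗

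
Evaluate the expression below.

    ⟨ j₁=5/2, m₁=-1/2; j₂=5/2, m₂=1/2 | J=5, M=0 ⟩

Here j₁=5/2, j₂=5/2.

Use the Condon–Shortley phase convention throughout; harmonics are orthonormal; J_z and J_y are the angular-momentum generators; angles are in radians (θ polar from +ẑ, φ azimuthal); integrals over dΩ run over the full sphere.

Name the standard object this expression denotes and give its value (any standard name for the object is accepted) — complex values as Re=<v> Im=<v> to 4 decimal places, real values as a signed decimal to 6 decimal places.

Clebsch–Gordan coefficient, +√(25/63) ≈ +0.629941

This is a Clebsch–Gordan (vector-coupling) coefficient.
j₁+j₂−J=0  J+j₁−j₂=5  J−j₁+j₂=5  j₁+j₂+J+1=11
(j₁±m₁, j₂±m₂, J±M) = (2,3,3,2,5,5)
P² = 57600/7
sum k=0..0:
  [0] +1/144 = 1/144
S = 1/144
C² = P²·S² = 25/63 ; C = +0.629941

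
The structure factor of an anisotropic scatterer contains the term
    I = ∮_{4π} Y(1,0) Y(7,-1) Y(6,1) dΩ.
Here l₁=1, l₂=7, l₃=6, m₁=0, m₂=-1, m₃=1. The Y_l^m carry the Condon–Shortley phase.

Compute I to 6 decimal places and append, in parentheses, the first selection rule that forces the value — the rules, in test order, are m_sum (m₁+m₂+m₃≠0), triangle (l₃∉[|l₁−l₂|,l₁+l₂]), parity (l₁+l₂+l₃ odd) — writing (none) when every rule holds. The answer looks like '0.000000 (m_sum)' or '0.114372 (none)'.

Checks pass: Σm=0; 14 even; l₃=6∈[6,8].
(2·1+1)(2·7+1)(2·6+1) = 585
Δ: 2! 0! 12! / 15! → 1/1365
sum: t=1:−1/518400 = -1/518400
3j²(1 7 6; 0 0 0) = Δ·Π!·Σ² = 7/195  (sign -1)
sum: t=1:−1/604800 = -1/604800
3j²(1 7 6; 0 -1 1) = Δ·Π!·Σ² = 16/455  (sign +1)
combine: 4πI² = 585·7/195·16/455 = 48/65
take √, sign -1: I = -0.24241473
No selection rule forces the value: the integral is nonzero (none).

-0.242415 (none)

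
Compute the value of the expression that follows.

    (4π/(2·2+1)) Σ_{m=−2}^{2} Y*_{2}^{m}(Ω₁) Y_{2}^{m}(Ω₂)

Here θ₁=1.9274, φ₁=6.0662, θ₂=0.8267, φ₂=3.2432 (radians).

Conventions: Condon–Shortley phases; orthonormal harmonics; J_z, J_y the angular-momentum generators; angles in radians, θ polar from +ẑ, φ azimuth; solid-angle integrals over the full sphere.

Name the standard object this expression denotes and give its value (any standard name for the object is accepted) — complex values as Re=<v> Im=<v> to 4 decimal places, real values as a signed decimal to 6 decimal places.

Legendre polynomial (addition theorem), +0.691265

This sum is the spherical-harmonic addition theorem: it equals the Legendre polynomial P_l(cos γ) of the angle γ between the two directions.
Expand P_2 via completeness: Σ_{m} conj(Y_{2,m}) at Ω₁ times Y_{2,m} at Ω₂ —
  m=-2: Y*=(0.307758, -0.142626)  Y=(0.204771, -0.042195)  product (0.057002, -0.042191)
  m=-1: Y*=(-0.246799, 0.054408)  Y=(-0.382972, 0.039047)  product (0.092392, -0.030474)
  m=+0: Y*=(-0.200085, -0.000000)  Y=(0.118661, 0.000000)  product (-0.023742, -0.000000)
  m=+1: Y*=(0.246799, 0.054408)  Y=(0.382972, 0.039047)  product (0.092392, 0.030474)
  m=+2: Y*=(0.307758, 0.142626)  Y=(0.204771, 0.042195)  product (0.057002, 0.042191)
Total Σ_m = (0.275046, 0.000000). Multiply by 2.513274: (0.691265, 0.000000). P_2(cos γ) = 0.691265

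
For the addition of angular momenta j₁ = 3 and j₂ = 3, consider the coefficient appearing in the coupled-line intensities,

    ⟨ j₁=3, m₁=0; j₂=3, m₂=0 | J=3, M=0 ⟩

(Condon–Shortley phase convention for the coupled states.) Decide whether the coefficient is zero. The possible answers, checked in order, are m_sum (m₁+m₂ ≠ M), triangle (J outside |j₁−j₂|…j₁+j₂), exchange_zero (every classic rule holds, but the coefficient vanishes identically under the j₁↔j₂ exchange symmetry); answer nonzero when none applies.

m-sum: m₁+m₂ = 0+0 = 0, M = 0  ✓
triangle: |j₁−j₂| = 0 ≤ J = 3 ≤ j₁+j₂ = 6  ✓
exchange: j₁=j₂ and m₁=m₂, and (−1)^(j₁+j₂−J) = (−1)^3 = −1 forces ⟨j₁m₁;j₂m₂|JM⟩ = −⟨j₂m₂;j₁m₁|JM⟩ = −⟨j₁m₁;j₂m₂|JM⟩ ⇒ the coefficient vanishes identically
Racah sum check: Σ_k collapses to 0 ⇒ CG = 0

exchange_zero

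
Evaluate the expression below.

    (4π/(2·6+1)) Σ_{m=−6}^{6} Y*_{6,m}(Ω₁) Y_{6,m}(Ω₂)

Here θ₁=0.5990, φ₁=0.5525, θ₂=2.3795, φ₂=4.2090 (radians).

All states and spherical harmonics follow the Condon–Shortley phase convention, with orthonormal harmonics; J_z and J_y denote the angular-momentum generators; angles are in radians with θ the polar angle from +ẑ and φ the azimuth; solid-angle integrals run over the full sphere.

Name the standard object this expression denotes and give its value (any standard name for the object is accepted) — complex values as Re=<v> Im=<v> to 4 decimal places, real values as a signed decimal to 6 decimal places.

Legendre polynomial (addition theorem), +0.036782

This sum is the spherical-harmonic addition theorem: it equals the Legendre polynomial P_l(cos γ) of the angle γ between the two directions.
Term-by-term m-sum for l=6 (normalisation 4π/13 = 0.966644):
  m=-6: Y*=-0.01529 - 0.00268j  Y=0.05195 - 0.00633j  product -0.00081 - 0.00004j
  m=-5: Y*=-0.07316 + 0.02914j  Y=0.11108 + 0.15407j  product -0.01262 - 0.00803j
  m=-4: Y*=-0.13987 + 0.18818j  Y=-0.16521 + 0.34844j  product -0.04246 - 0.07983j
  m=-3: Y*=-0.03760 + 0.43258j  Y=-0.42669 + 0.02590j  product 0.00484 - 0.18555j
  m=-2: Y*=0.18954 + 0.37706j  Y=-0.05124 - 0.08101j  product 0.02083 - 0.03468j
  m=-1: Y*=-0.01784 - 0.01100j  Y=-0.16499 + 0.29959j  product 0.00624 - 0.00353j
  m=+0: Y*=-0.42132 + 0.00000j  Y=-0.20413 + 0.00000j  product 0.08600 + 0.00000j
  m=+1: Y*=0.01784 - 0.01100j  Y=0.16499 + 0.29959j  product 0.00624 + 0.00353j
  m=+2: Y*=0.18954 - 0.37706j  Y=-0.05124 + 0.08101j  product 0.02083 + 0.03468j
  m=+3: Y*=0.03760 + 0.43258j  Y=0.42669 + 0.02590j  product 0.00484 + 0.18555j
  m=+4: Y*=-0.13987 - 0.18818j  Y=-0.16521 - 0.34844j  product -0.04246 + 0.07983j
  m=+5: Y*=0.07316 + 0.02914j  Y=-0.11108 + 0.15407j  product -0.01262 + 0.00803j
  m=+6: Y*=-0.01529 + 0.00268j  Y=0.05195 + 0.00633j  product -0.00081 + 0.00004j
Σ over m = 0.03805 + 0.00000j; ×(4π/13) → 0.03678 + 0.00000j. Real part: 0.036782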